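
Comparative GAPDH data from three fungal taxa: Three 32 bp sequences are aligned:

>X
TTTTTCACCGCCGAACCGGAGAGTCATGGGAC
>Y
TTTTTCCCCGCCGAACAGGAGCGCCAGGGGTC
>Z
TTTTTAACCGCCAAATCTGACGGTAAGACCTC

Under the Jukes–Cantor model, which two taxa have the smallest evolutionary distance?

X–Y: 6/32 differ, p = 0.188, d = 0.216.
X–Z: 12/32 differ, p = 0.375, d = 0.520.
Y–Z: 13/32 differ, p = 0.406, d = 0.585.
The smallest distance is between X and Y.

X and Y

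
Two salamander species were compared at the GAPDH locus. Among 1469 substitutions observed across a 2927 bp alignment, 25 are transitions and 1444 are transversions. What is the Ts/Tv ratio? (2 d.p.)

R = 25/1444 = 0.017313… ≈ 0.02 (to 2 d.p.).

0.02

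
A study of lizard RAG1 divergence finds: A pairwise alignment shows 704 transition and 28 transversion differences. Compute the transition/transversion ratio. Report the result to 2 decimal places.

25.14

R = 704/28 = 25.142857… ≈ 25.14 (to 2 d.p.).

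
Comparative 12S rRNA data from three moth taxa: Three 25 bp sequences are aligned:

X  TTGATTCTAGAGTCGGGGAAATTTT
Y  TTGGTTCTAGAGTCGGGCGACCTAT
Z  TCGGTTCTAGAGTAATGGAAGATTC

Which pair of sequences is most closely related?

X–Y: 6/25 differ, p = 0.240, d = 0.289.
X–Z: 8/25 differ, p = 0.320, d = 0.417.
Y–Z: 10/25 differ, p = 0.400, d = 0.572.
The smallest distance is between X and Y.

X and Y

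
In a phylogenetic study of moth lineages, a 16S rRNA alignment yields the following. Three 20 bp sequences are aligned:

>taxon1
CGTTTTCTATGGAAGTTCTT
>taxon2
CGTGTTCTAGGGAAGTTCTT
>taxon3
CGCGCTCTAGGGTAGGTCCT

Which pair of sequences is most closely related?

taxon1 and taxon2

taxon1–taxon2: 2/20 differ, p = 0.100, d = 0.107.
taxon1–taxon3: 7/20 differ, p = 0.350, d = 0.471.
taxon2–taxon3: 5/20 differ, p = 0.250, d = 0.304.
The smallest distance is between taxon1 and taxon2.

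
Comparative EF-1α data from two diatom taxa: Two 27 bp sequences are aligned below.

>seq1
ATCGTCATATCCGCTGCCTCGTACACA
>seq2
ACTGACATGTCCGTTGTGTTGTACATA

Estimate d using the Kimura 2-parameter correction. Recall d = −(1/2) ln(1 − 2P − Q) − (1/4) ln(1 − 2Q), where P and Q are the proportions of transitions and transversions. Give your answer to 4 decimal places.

Of 27 sites, 7 differences are transitions and 2 are transversions, so P = 7/27 ≈ 0.259259 and Q = 2/27 ≈ 0.074074.
Under the Kimura two-parameter model, d = −½ ln(1 − 2P − Q) − ¼ ln(1 − 2Q).
1 − 2P − Q = 0.407408, giving −½ ln(0.407408) = 0.448970.
1 − 2Q = 0.851852, giving −¼ ln(0.851852) = 0.040086.
d = 0.448970 + 0.040086 = 0.489056.

0.4891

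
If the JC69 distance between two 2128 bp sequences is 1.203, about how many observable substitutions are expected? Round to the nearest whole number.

1275

Invert JC69: p = (3/4)(1 − e^(−4d/3)) = 0.75 × (1 − e^(-1.604)) = 0.75 × (1 − 0.201091) = 0.599182.
Expected differing sites = pL ≈ 0.599182 × 2128 = 1275.059296 ≈ 1275.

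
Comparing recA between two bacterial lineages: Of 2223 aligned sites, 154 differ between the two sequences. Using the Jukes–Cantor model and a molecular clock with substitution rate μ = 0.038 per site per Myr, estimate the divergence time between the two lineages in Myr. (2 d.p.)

p = 154/2223 ≈ 0.069276.
d = −(3/4) ln(1 − 4p/3) = −0.75 ln(1 − 0.092368) = −0.75 ln(0.907632)
  = −0.75 × (-0.096916) = 0.072687 substitutions/site.
Under a molecular clock d = 2μt, so t = d/(2μ) = 0.072687 / (2 × 0.038) = 0.96 Myr.

0.96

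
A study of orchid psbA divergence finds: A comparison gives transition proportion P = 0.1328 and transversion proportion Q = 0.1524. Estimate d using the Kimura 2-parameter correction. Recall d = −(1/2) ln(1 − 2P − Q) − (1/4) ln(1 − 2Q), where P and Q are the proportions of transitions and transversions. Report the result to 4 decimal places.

Under the Kimura two-parameter model, d = −½ ln(1 − 2P − Q) − ¼ ln(1 − 2Q).
1 − 2P − Q = 0.582, giving −½ ln(0.582) = 0.270642.
1 − 2Q = 0.6952, giving −¼ ln(0.6952) = 0.090889.
d = 0.270642 + 0.090889 = 0.361531.

0.3615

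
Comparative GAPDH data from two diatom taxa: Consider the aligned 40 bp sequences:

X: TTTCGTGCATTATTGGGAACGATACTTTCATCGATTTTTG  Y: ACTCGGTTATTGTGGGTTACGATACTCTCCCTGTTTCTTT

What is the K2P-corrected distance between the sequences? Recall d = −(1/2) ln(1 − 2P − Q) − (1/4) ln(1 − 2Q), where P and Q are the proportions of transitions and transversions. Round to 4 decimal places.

Of 40 sites, 7 differences are transitions and 9 are transversions, so P = 7/40 = 0.175 and Q = 9/40 = 0.225.
Under the Kimura two-parameter model, d = −½ ln(1 − 2P − Q) − ¼ ln(1 − 2Q).
1 − 2P − Q = 0.425, giving −½ ln(0.425) = 0.427833.
1 − 2Q = 0.55, giving −¼ ln(0.55) = 0.149459.
d = 0.427833 + 0.149459 = 0.577292.

0.5773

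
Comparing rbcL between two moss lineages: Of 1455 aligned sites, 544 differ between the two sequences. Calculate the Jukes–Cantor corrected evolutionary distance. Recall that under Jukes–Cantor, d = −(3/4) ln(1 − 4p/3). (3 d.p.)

p = 544/1455 ≈ 0.373883.
d = −(3/4) ln(1 − 4p/3) = −0.75 ln(1 − 0.498511) = −0.75 ln(0.501489)
  = −0.75 × (-0.690174) = 0.517631 substitutions/site.

0.518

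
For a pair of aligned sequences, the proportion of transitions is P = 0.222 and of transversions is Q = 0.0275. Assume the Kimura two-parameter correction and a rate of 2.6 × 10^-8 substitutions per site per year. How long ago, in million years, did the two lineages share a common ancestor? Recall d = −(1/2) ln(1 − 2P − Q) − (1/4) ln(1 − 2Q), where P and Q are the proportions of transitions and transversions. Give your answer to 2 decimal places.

6.40

Under the Kimura two-parameter model, d = −½ ln(1 − 2P − Q) − ¼ ln(1 − 2Q).
1 − 2P − Q = 0.5285, giving −½ ln(0.5285) = 0.318856.
1 − 2Q = 0.945, giving −¼ ln(0.945) = 0.014143.
d = 0.318856 + 0.014143 = 0.332999.
Under a molecular clock d = 2μt, so t = d/(2μ) = 0.332999 / (2 × 2.6 × 10^-8) = 6.40 million years.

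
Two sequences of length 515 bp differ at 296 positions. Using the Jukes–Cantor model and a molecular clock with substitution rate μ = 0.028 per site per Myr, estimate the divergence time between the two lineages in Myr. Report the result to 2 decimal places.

19.47

p = 296/515 ≈ 0.574757.
d = −(3/4) ln(1 − 4p/3) = −0.75 ln(1 − 0.766343) = −0.75 ln(0.233657)
  = −0.75 × (-1.453901) = 1.090426 substitutions/site.
Under a molecular clock d = 2μt, so t = d/(2μ) = 1.090426 / (2 × 0.028) = 19.47 Myr.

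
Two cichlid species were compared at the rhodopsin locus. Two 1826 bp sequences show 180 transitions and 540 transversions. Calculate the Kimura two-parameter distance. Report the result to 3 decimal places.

P = 180/1826 ≈ 0.098576 and Q = 540/1826 ≈ 0.295728.
Under the Kimura two-parameter model, d = −½ ln(1 − 2P − Q) − ¼ ln(1 − 2Q).
1 − 2P − Q = 0.50712, giving −½ ln(0.50712) = 0.339504.
1 − 2Q = 0.408544, giving −¼ ln(0.408544) = 0.223789.
d = 0.339504 + 0.223789 = 0.563293.

0.563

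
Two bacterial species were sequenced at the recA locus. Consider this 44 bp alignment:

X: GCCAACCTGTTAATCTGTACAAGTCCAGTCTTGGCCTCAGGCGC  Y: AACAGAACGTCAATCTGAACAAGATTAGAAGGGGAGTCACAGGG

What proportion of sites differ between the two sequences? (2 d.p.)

0.48

The sequences differ at 21 of 44 positions.
p = 21/44 = 0.477272… ≈ 0.48 (to 2 d.p.).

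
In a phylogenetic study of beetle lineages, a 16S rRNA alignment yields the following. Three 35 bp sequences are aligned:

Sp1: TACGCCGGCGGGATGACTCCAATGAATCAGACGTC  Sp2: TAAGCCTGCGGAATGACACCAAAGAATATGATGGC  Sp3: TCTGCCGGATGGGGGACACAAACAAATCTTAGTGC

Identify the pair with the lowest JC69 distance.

Sp1 and Sp2

Sp1–Sp2: 9/35 differ, p = 0.257, d = 0.315.
Sp1–Sp3: 15/35 differ, p = 0.429, d = 0.635.
Sp2–Sp3: 15/35 differ, p = 0.429, d = 0.635.
The smallest distance is between Sp1 and Sp2.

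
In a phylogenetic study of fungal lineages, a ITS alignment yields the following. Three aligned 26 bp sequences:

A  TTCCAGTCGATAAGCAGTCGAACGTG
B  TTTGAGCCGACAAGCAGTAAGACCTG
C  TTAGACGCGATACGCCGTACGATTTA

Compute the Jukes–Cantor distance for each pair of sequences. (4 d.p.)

d(A,B) = 0.3961, d(A,C) = 0.7166, d(B,C) = 0.5393

A–B: 8/26 sites differ → p ≈ 0.307692, d = −0.75 ln(1 − 0.410256) = 0.396050 ≈ 0.3961.
A–C: 12/26 sites differ → p ≈ 0.461538, d = −0.75 ln(1 − 0.615384) = 0.716632 ≈ 0.7166.
B–C: 10/26 sites differ → p ≈ 0.384615, d = −0.75 ln(1 − 0.51282) = 0.539341 ≈ 0.5393.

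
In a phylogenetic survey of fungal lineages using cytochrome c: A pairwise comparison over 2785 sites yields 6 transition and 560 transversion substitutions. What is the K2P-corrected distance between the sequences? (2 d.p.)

0.24

P = 6/2785 ≈ 0.002154 and Q = 560/2785 ≈ 0.201077.
Under the Kimura two-parameter model, d = −½ ln(1 − 2P − Q) − ¼ ln(1 − 2Q).
1 − 2P − Q = 0.794615, giving −½ ln(0.794615) = 0.114949.
1 − 2Q = 0.597846, giving −¼ ln(0.597846) = 0.128606.
d = 0.114949 + 0.128606 = 0.243555.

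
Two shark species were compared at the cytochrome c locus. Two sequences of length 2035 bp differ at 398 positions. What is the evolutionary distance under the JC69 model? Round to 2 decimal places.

0.23

p = 398/2035 ≈ 0.195577.
d = −(3/4) ln(1 − 4p/3) = −0.75 ln(1 − 0.260769) = −0.75 ln(0.739231)
  = −0.75 × (-0.302145) = 0.226609 substitutions/site.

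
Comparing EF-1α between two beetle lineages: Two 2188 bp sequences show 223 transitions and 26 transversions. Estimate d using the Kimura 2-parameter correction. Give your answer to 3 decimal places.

P = 223/2188 ≈ 0.10192 and Q = 26/2188 ≈ 0.011883.
Under the Kimura two-parameter model, d = −½ ln(1 − 2P − Q) − ¼ ln(1 − 2Q).
1 − 2P − Q = 0.784277, giving −½ ln(0.784277) = 0.121497.
1 − 2Q = 0.976234, giving −¼ ln(0.976234) = 0.006013.
d = 0.121497 + 0.006013 = 0.127510.

0.128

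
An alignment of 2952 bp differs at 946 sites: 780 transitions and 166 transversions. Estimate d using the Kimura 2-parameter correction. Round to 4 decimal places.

P = 780/2952 ≈ 0.264228 and Q = 166/2952 ≈ 0.056233.
Under the Kimura two-parameter model, d = −½ ln(1 − 2P − Q) − ¼ ln(1 − 2Q).
1 − 2P − Q = 0.415311, giving −½ ln(0.415311) = 0.439364.
1 − 2Q = 0.887534, giving −¼ ln(0.887534) = 0.029827.
d = 0.439364 + 0.029827 = 0.469191.

0.4692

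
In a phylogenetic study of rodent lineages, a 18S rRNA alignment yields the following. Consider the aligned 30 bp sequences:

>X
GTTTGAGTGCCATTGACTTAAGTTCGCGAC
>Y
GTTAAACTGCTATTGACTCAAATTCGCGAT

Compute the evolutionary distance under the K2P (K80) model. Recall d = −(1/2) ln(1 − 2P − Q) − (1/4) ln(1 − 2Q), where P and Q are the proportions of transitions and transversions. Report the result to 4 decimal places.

0.2912

Of 30 sites, 5 differences are transitions and 2 are transversions, so P = 5/30 ≈ 0.166667 and Q = 2/30 ≈ 0.066667.
Under the Kimura two-parameter model, d = −½ ln(1 − 2P − Q) − ¼ ln(1 − 2Q).
1 − 2P − Q = 0.599999, giving −½ ln(0.599999) = 0.255414.
1 − 2Q = 0.866666, giving −¼ ln(0.866666) = 0.035775.
d = 0.255414 + 0.035775 = 0.291189.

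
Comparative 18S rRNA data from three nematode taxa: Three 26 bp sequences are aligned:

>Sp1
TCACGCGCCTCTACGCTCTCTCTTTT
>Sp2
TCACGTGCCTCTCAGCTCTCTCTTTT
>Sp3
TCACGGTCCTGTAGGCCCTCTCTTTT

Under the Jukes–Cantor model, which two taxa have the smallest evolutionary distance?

Sp1 and Sp2

Sp1–Sp2: 3/26 differ, p = 0.115, d = 0.125.
Sp1–Sp3: 5/26 differ, p = 0.192, d = 0.222.
Sp2–Sp3: 6/26 differ, p = 0.231, d = 0.276.
The smallest distance is between Sp1 and Sp2.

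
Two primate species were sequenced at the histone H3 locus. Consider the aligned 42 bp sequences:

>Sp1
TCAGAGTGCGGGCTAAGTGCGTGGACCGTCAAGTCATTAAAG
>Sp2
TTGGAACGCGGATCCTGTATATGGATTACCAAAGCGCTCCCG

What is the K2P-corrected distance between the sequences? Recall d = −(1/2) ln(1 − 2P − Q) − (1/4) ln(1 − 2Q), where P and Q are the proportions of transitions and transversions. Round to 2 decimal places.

1.61

Of 42 sites, 17 differences are transitions and 6 are transversions, so P = 17/42 ≈ 0.404762 and Q = 6/42 ≈ 0.142857.
Under the Kimura two-parameter model, d = −½ ln(1 − 2P − Q) − ¼ ln(1 − 2Q).
1 − 2P − Q = 0.047619, giving −½ ln(0.047619) = 1.522262.
1 − 2Q = 0.714286, giving −¼ ln(0.714286) = 0.084118.
d = 1.522262 + 0.084118 = 1.606380.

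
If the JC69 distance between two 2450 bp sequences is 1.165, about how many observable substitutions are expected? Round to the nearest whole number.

1449

Invert JC69: p = (3/4)(1 − e^(−4d/3)) = 0.75 × (1 − e^(-1.553333)) = 0.75 × (1 − 0.211542) = 0.591344.
Expected differing sites = pL ≈ 0.591344 × 2450 = 1448.7928 ≈ 1449.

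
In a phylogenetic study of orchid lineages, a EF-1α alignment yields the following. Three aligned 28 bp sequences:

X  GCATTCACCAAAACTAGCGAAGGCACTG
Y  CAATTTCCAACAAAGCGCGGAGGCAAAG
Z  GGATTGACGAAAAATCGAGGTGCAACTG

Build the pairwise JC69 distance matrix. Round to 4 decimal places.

d(X,Y) = 0.6355, d(X,Z) = 0.4850, d(Y,Z) = 0.7238

X–Y: 12/28 sites differ → p ≈ 0.428571, d = −0.75 ln(1 − 0.571428) = 0.635472 ≈ 0.6355.
X–Z: 10/28 sites differ → p ≈ 0.357143, d = −0.75 ln(1 − 0.476191) = 0.484971 ≈ 0.4850.
Y–Z: 13/28 sites differ → p ≈ 0.464286, d = −0.75 ln(1 − 0.619048) = 0.723811 ≈ 0.7238.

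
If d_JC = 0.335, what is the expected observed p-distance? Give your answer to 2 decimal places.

0.27

p = (3/4)(1 − e^(−4d/3)) = 0.75 × (1 − e^(-0.446667)) = 0.75 × (1 − 0.639757) = 0.270182.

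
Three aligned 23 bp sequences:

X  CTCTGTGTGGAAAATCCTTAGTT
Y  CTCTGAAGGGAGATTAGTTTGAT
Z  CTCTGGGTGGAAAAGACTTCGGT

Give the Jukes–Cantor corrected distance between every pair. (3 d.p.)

X–Y: 9/23 sites differ → p ≈ 0.391304, d = −0.75 ln(1 − 0.521739) = 0.553199 ≈ 0.553.
X–Z: 5/23 sites differ → p ≈ 0.217391, d = −0.75 ln(1 − 0.289855) = 0.256715 ≈ 0.257.
Y–Z: 9/23 sites differ → p ≈ 0.391304, d = −0.75 ln(1 − 0.521739) = 0.553199 ≈ 0.553.

d(X,Y) = 0.553, d(X,Z) = 0.257, d(Y,Z) = 0.553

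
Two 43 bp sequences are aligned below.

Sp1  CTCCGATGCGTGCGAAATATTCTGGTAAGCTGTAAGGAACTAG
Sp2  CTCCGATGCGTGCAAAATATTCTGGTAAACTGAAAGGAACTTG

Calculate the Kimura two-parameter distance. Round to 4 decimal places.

0.0996

Of 43 sites, 2 differences are transitions and 2 are transversions, so P = 2/43 ≈ 0.046512 and Q = 2/43 ≈ 0.046512.
Under the Kimura two-parameter model, d = −½ ln(1 − 2P − Q) − ¼ ln(1 − 2Q).
1 − 2P − Q = 0.860464, giving −½ ln(0.860464) = 0.075142.
1 − 2Q = 0.906976, giving −¼ ln(0.906976) = 0.024410.
d = 0.075142 + 0.024410 = 0.099552.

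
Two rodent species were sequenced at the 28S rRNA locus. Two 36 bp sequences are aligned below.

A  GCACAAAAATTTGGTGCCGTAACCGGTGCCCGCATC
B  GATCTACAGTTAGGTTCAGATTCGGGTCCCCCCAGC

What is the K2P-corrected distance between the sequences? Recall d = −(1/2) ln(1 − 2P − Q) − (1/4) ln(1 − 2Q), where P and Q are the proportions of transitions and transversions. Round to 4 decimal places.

Of 36 sites, 1 differences are transitions and 14 are transversions, so P = 1/36 ≈ 0.027778 and Q = 14/36 ≈ 0.388889.
Under the Kimura two-parameter model, d = −½ ln(1 − 2P − Q) − ¼ ln(1 − 2Q).
1 − 2P − Q = 0.555555, giving −½ ln(0.555555) = 0.293894.
1 − 2Q = 0.222222, giving −¼ ln(0.222222) = 0.376020.
d = 0.293894 + 0.376020 = 0.669914.

0.6699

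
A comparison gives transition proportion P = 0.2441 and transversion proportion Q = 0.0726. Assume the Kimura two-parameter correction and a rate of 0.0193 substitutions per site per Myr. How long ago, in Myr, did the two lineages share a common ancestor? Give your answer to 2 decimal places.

Under the Kimura two-parameter model, d = −½ ln(1 − 2P − Q) − ¼ ln(1 − 2Q).
1 − 2P − Q = 0.4392, giving −½ ln(0.4392) = 0.411400.
1 − 2Q = 0.8548, giving −¼ ln(0.8548) = 0.039222.
d = 0.411400 + 0.039222 = 0.450622.
Under a molecular clock d = 2μt, so t = d/(2μ) = 0.450622 / (2 × 0.0193) = 11.67 Myr.

11.67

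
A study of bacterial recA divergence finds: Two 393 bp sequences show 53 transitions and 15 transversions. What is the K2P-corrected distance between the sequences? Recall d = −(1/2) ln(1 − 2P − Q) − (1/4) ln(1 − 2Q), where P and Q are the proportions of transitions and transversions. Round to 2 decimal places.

P = 53/393 ≈ 0.13486 and Q = 15/393 ≈ 0.038168.
Under the Kimura two-parameter model, d = −½ ln(1 − 2P − Q) − ¼ ln(1 − 2Q).
1 − 2P − Q = 0.692112, giving −½ ln(0.692112) = 0.184004.
1 − 2Q = 0.923664, giving −¼ ln(0.923664) = 0.019852.
d = 0.184004 + 0.019852 = 0.203856.

0.20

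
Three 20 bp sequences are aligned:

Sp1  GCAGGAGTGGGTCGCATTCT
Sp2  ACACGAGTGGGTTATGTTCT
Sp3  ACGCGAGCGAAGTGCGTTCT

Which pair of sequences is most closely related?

Sp1 and Sp2

Sp1–Sp2: 6/20 differ, p = 0.300, d = 0.383.
Sp1–Sp3: 9/20 differ, p = 0.450, d = 0.687.
Sp2–Sp3: 7/20 differ, p = 0.350, d = 0.471.
The smallest distance is between Sp1 and Sp2.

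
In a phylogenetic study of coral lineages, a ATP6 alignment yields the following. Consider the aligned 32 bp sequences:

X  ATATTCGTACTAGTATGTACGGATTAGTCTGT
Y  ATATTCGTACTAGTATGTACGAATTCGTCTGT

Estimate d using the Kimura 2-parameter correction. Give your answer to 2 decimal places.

0.07

Of 32 sites, 1 differences are transitions and 1 are transversions, so P = 1/32 = 0.03125 and Q = 1/32 = 0.03125.
Under the Kimura two-parameter model, d = −½ ln(1 − 2P − Q) − ¼ ln(1 − 2Q).
1 − 2P − Q = 0.90625, giving −½ ln(0.90625) = 0.049220.
1 − 2Q = 0.9375, giving −¼ ln(0.9375) = 0.016135.
d = 0.049220 + 0.016135 = 0.065355.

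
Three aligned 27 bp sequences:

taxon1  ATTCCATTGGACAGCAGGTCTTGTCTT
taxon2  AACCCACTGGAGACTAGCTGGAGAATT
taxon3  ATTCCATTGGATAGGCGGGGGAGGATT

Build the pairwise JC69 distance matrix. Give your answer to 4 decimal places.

taxon1–taxon2: 12/27 sites differ → p ≈ 0.444444, d = −0.75 ln(1 − 0.592592) = 0.673455 ≈ 0.6735.
taxon1–taxon3: 9/27 sites differ → p ≈ 0.333333, d = −0.75 ln(1 − 0.444444) = 0.440839 ≈ 0.4408.
taxon2–taxon3: 10/27 sites differ → p ≈ 0.37037, d = −0.75 ln(1 − 0.493827) = 0.510658 ≈ 0.5107.

d(taxon1,taxon2) = 0.6735, d(taxon1,taxon3) = 0.4408, d(taxon2,taxon3) = 0.5107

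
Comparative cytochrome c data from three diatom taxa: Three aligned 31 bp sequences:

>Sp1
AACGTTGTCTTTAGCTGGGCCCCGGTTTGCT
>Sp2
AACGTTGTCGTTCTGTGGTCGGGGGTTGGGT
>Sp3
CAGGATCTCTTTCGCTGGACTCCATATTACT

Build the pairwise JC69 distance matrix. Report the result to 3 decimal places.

Sp1–Sp2: 10/31 sites differ → p ≈ 0.322581, d = −0.75 ln(1 − 0.430108) = 0.421731 ≈ 0.422.
Sp1–Sp3: 11/31 sites differ → p ≈ 0.354839, d = −0.75 ln(1 − 0.473119) = 0.480585 ≈ 0.481.
Sp2–Sp3: 17/31 sites differ → p ≈ 0.548387, d = −0.75 ln(1 − 0.731183) = 0.985293 ≈ 0.985.

d(Sp1,Sp2) = 0.422, d(Sp1,Sp3) = 0.481, d(Sp2,Sp3) = 0.985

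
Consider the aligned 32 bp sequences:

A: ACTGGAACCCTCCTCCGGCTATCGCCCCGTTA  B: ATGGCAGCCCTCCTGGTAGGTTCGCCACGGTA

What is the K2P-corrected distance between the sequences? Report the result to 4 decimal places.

Of 32 sites, 3 differences are transitions and 10 are transversions, so P = 3/32 = 0.09375 and Q = 10/32 = 0.3125.
Under the Kimura two-parameter model, d = −½ ln(1 − 2P − Q) − ¼ ln(1 − 2Q).
1 − 2P − Q = 0.5, giving −½ ln(0.5) = 0.346574.
1 − 2Q = 0.375, giving −¼ ln(0.375) = 0.245207.
d = 0.346574 + 0.245207 = 0.591781.

0.5918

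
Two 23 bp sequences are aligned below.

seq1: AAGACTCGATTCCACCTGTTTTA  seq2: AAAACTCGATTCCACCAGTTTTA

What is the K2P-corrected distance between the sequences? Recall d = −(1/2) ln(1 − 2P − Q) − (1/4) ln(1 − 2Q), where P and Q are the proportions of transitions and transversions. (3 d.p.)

Of 23 sites, 1 differences are transitions and 1 are transversions, so P = 1/23 ≈ 0.043478 and Q = 1/23 ≈ 0.043478.
Under the Kimura two-parameter model, d = −½ ln(1 − 2P − Q) − ¼ ln(1 − 2Q).
1 − 2P − Q = 0.869566, giving −½ ln(0.869566) = 0.069881.
1 − 2Q = 0.913044, giving −¼ ln(0.913044) = 0.022743.
d = 0.069881 + 0.022743 = 0.092624.

0.093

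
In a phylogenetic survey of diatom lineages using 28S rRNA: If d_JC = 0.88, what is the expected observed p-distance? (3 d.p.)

p = (3/4)(1 − e^(−4d/3)) = 0.75 × (1 − e^(-1.173333)) = 0.75 × (1 − 0.309334) = 0.518000.

0.518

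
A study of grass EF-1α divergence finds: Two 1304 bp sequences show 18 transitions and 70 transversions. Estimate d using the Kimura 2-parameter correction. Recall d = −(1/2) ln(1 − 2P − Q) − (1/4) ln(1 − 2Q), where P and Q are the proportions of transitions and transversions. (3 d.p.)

P = 18/1304 ≈ 0.013804 and Q = 70/1304 ≈ 0.053681.
Under the Kimura two-parameter model, d = −½ ln(1 − 2P − Q) − ¼ ln(1 − 2Q).
1 − 2P − Q = 0.918711, giving −½ ln(0.918711) = 0.042392.
1 − 2Q = 0.892638, giving −¼ ln(0.892638) = 0.028394.
d = 0.042392 + 0.028394 = 0.070786.

0.071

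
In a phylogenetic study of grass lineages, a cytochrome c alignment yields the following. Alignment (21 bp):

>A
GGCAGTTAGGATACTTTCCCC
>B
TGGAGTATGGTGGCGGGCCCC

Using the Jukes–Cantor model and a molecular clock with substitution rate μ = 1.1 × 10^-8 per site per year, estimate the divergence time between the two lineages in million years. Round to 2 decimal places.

34.35

The sequences differ at 10 of 21 sites (1, 3, 7, 8, 11, 12, 13, 15, 16, 17), so p = 10/21 ≈ 0.47619.
d = −(3/4) ln(1 − 4p/3) = −0.75 ln(1 − 0.63492) = −0.75 ln(0.36508)
  = −0.75 × (-1.007639) = 0.755729 substitutions/site.
Under a molecular clock d = 2μt, so t = d/(2μ) = 0.755729 / (2 × 1.1 × 10^-8) = 34.35 million years.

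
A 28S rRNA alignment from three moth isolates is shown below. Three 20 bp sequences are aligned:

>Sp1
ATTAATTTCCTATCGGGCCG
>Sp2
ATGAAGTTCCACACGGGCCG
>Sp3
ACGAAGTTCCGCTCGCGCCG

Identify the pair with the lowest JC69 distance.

Sp1–Sp2: 5/20 differ, p = 0.250, d = 0.304.
Sp1–Sp3: 6/20 differ, p = 0.300, d = 0.383.
Sp2–Sp3: 4/20 differ, p = 0.200, d = 0.233.
The smallest distance is between Sp2 and Sp3.

Sp2 and Sp3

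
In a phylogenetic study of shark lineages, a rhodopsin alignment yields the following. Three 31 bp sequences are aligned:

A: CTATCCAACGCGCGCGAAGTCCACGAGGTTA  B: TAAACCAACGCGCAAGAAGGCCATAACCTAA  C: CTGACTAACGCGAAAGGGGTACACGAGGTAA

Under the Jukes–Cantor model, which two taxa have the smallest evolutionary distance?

A and C

A–B: 11/31 differ, p = 0.355, d = 0.481.
A–C: 10/31 differ, p = 0.323, d = 0.422.
B–C: 13/31 differ, p = 0.419, d = 0.614.
The smallest distance is between A and C.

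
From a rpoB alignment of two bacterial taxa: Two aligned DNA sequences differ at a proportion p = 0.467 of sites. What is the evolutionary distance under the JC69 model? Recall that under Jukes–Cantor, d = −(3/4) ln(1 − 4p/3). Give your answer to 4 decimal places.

0.7310

d = −(3/4) ln(1 − 4p/3) = −0.75 ln(1 − 0.622667) = −0.75 ln(0.377333)
  = −0.75 × (-0.974627) = 0.730970 substitutions/site.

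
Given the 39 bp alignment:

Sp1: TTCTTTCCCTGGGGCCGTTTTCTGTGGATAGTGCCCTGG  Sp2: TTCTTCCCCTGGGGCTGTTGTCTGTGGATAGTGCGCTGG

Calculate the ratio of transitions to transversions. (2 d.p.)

1.00

Transitions are A↔G and C↔T; transversions are all other mismatches.
Transitions: 2. Transversions: 2.
R = 2/2 = 1.00.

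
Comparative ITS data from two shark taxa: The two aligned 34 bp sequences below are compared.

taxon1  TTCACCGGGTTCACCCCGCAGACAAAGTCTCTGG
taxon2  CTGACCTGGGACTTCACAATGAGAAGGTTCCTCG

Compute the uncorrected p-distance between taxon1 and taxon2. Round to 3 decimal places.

The sequences differ at 16 of 34 positions.
p = 16/34 = 0.470588… ≈ 0.471 (to 3 d.p.).

0.471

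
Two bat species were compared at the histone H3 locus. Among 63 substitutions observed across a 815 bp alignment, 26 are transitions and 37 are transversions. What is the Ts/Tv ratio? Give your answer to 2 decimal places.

0.70

R = 26/37 = 0.702702… ≈ 0.70 (to 2 d.p.).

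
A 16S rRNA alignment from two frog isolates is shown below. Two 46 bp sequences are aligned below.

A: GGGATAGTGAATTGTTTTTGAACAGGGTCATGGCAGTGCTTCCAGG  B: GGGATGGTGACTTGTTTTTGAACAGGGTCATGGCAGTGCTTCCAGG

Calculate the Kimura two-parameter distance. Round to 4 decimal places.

0.0448

Of 46 sites, 1 differences are transitions and 1 are transversions, so P = 1/46 ≈ 0.021739 and Q = 1/46 ≈ 0.021739.
Under the Kimura two-parameter model, d = −½ ln(1 − 2P − Q) − ¼ ln(1 − 2Q).
1 − 2P − Q = 0.934783, giving −½ ln(0.934783) = 0.033720.
1 − 2Q = 0.956522, giving −¼ ln(0.956522) = 0.011113.
d = 0.033720 + 0.011113 = 0.044833.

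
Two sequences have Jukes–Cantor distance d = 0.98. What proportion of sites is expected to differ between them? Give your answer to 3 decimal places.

0.547

p = (3/4)(1 − e^(−4d/3)) = 0.75 × (1 − e^(-1.306667)) = 0.75 × (1 − 0.270721) = 0.546959.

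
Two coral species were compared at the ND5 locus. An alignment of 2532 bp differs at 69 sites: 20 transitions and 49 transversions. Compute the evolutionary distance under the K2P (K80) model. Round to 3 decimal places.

P = 20/2532 ≈ 0.007899 and Q = 49/2532 ≈ 0.019352.
Under the Kimura two-parameter model, d = −½ ln(1 − 2P − Q) − ¼ ln(1 − 2Q).
1 − 2P − Q = 0.96485, giving −½ ln(0.96485) = 0.017891.
1 − 2Q = 0.961296, giving −¼ ln(0.961296) = 0.009868.
d = 0.017891 + 0.009868 = 0.027759.

0.028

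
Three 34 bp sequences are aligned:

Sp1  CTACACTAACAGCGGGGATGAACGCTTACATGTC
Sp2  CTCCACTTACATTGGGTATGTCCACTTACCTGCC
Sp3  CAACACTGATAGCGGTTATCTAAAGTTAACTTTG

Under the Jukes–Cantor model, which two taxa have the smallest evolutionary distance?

Sp1 and Sp2

Sp1–Sp2: 10/34 differ, p = 0.294, d = 0.373.
Sp1–Sp3: 14/34 differ, p = 0.412, d = 0.597.
Sp2–Sp3: 15/34 differ, p = 0.441, d = 0.665.
The smallest distance is between Sp1 and Sp2.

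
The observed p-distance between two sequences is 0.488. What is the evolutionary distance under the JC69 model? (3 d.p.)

d = −(3/4) ln(1 − 4p/3) = −0.75 ln(1 − 0.650667) = −0.75 ln(0.349333)
  = −0.75 × (-1.051730) = 0.788798 substitutions/site.

0.789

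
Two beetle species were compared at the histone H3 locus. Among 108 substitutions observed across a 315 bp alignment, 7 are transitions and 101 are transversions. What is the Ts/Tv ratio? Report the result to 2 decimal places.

0.07

R = 7/101 = 0.069306… ≈ 0.07 (to 2 d.p.).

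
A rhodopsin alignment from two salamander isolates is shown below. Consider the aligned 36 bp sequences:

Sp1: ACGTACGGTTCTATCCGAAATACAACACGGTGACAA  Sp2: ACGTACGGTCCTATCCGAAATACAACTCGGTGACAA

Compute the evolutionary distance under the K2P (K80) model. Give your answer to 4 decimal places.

0.0578

Of 36 sites, 1 differences are transitions and 1 are transversions, so P = 1/36 ≈ 0.027778 and Q = 1/36 ≈ 0.027778.
Under the Kimura two-parameter model, d = −½ ln(1 − 2P − Q) − ¼ ln(1 − 2Q).
1 − 2P − Q = 0.916666, giving −½ ln(0.916666) = 0.043506.
1 − 2Q = 0.944444, giving −¼ ln(0.944444) = 0.014290.
d = 0.043506 + 0.014290 = 0.057796.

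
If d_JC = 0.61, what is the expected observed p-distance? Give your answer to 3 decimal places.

0.417

p = (3/4)(1 − e^(−4d/3)) = 0.75 × (1 − e^(-0.813333)) = 0.75 × (1 − 0.443378) = 0.417467.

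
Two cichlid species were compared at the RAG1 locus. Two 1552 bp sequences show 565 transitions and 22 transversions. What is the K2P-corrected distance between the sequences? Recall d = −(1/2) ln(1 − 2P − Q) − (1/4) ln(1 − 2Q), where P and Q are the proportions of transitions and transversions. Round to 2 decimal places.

0.69

P = 565/1552 ≈ 0.364046 and Q = 22/1552 ≈ 0.014175.
Under the Kimura two-parameter model, d = −½ ln(1 − 2P − Q) − ¼ ln(1 − 2Q).
1 − 2P − Q = 0.257733, giving −½ ln(0.257733) = 0.677916.
1 − 2Q = 0.97165, giving −¼ ln(0.97165) = 0.007190.
d = 0.677916 + 0.007190 = 0.685106.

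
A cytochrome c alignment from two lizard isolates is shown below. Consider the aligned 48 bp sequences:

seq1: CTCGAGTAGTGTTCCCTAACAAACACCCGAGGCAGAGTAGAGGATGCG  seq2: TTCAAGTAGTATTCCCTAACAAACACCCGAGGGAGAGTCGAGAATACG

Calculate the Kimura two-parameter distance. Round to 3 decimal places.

Of 48 sites, 5 differences are transitions and 2 are transversions, so P = 5/48 ≈ 0.104167 and Q = 2/48 ≈ 0.041667.
Under the Kimura two-parameter model, d = −½ ln(1 − 2P − Q) − ¼ ln(1 − 2Q).
1 − 2P − Q = 0.749999, giving −½ ln(0.749999) = 0.143842.
1 − 2Q = 0.916666, giving −¼ ln(0.916666) = 0.021753.
d = 0.143842 + 0.021753 = 0.165595.

0.166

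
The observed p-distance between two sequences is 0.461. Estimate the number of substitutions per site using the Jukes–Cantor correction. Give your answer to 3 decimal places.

d = −(3/4) ln(1 − 4p/3) = −0.75 ln(1 − 0.614667) = −0.75 ln(0.385333)
  = −0.75 × (-0.953647) = 0.715235 substitutions/site.

0.715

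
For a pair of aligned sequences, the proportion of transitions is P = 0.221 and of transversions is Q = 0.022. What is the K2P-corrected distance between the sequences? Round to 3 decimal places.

0.323

Under the Kimura two-parameter model, d = −½ ln(1 − 2P − Q) − ¼ ln(1 − 2Q).
1 − 2P − Q = 0.536, giving −½ ln(0.536) = 0.311811.
1 − 2Q = 0.956, giving −¼ ln(0.956) = 0.011249.
d = 0.311811 + 0.011249 = 0.323060.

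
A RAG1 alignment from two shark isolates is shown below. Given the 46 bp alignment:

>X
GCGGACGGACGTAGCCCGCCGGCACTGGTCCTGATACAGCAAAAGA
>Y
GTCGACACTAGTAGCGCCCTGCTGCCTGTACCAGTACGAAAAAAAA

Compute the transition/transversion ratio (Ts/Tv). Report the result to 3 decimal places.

1.200

Transitions are A↔G and C↔T; transversions are all other mismatches.
Transitions: 12. Transversions: 10.
R = 12/10 = 1.200.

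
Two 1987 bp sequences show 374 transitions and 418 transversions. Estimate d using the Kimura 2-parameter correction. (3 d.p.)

0.578

P = 374/1987 ≈ 0.188223 and Q = 418/1987 ≈ 0.210367.
Under the Kimura two-parameter model, d = −½ ln(1 − 2P − Q) − ¼ ln(1 − 2Q).
1 − 2P − Q = 0.413187, giving −½ ln(0.413187) = 0.441928.
1 − 2Q = 0.579266, giving −¼ ln(0.579266) = 0.136498.
d = 0.441928 + 0.136498 = 0.578426.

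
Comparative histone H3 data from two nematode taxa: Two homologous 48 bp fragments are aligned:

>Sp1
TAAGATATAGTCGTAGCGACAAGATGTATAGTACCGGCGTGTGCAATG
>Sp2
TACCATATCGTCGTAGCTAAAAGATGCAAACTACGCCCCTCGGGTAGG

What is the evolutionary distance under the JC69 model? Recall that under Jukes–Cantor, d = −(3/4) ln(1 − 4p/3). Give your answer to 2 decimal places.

0.48

The sequences differ at 17 of 48 sites, so p = 17/48 ≈ 0.354167.
d = −(3/4) ln(1 − 4p/3) = −0.75 ln(1 − 0.472223) = −0.75 ln(0.527777)
  = −0.75 × (-0.639081) = 0.479311 substitutions/site.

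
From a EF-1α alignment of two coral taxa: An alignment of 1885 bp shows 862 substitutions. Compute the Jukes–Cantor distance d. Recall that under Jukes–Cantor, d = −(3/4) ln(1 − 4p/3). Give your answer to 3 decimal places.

0.706

p = 862/1885 ≈ 0.457294.
d = −(3/4) ln(1 − 4p/3) = −0.75 ln(1 − 0.609725) = −0.75 ln(0.390275)
  = −0.75 × (-0.940904) = 0.705678 substitutions/site.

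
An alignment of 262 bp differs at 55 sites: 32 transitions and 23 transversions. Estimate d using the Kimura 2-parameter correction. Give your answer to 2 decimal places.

0.25

P = 32/262 ≈ 0.122137 and Q = 23/262 ≈ 0.087786.
Under the Kimura two-parameter model, d = −½ ln(1 − 2P − Q) − ¼ ln(1 − 2Q).
1 − 2P − Q = 0.66794, giving −½ ln(0.66794) = 0.201778.
1 − 2Q = 0.824428, giving −¼ ln(0.824428) = 0.048266.
d = 0.201778 + 0.048266 = 0.250044.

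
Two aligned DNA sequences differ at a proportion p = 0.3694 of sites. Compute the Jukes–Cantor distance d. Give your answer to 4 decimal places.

d = −(3/4) ln(1 − 4p/3) = −0.75 ln(1 − 0.492533) = −0.75 ln(0.507467)
  = −0.75 × (-0.678324) = 0.508743 substitutions/site.

0.5087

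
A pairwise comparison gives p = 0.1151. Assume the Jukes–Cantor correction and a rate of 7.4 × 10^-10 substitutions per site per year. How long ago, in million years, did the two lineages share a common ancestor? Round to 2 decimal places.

84.43

d = −(3/4) ln(1 − 4p/3) = −0.75 ln(1 − 0.153467) = −0.75 ln(0.846533)
  = −0.75 × (-0.166606) = 0.124955 substitutions/site.
Under a molecular clock d = 2μt, so t = d/(2μ) = 0.124955 / (2 × 7.4 × 10^-10) = 84.43 million years.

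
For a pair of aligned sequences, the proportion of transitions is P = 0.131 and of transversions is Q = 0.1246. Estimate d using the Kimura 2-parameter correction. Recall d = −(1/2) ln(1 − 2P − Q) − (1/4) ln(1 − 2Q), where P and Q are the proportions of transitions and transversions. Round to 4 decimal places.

Under the Kimura two-parameter model, d = −½ ln(1 − 2P − Q) − ¼ ln(1 − 2Q).
1 − 2P − Q = 0.6134, giving −½ ln(0.6134) = 0.244369.
1 − 2Q = 0.7508, giving −¼ ln(0.7508) = 0.071654.
d = 0.244369 + 0.071654 = 0.316023.

0.3160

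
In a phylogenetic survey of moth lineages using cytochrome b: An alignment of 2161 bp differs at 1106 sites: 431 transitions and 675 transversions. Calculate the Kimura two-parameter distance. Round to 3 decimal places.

0.866

P = 431/2161 ≈ 0.199445 and Q = 675/2161 ≈ 0.312355.
Under the Kimura two-parameter model, d = −½ ln(1 − 2P − Q) − ¼ ln(1 − 2Q).
1 − 2P − Q = 0.288755, giving −½ ln(0.288755) = 0.621088.
1 − 2Q = 0.37529, giving −¼ ln(0.37529) = 0.245014.
d = 0.621088 + 0.245014 = 0.866102.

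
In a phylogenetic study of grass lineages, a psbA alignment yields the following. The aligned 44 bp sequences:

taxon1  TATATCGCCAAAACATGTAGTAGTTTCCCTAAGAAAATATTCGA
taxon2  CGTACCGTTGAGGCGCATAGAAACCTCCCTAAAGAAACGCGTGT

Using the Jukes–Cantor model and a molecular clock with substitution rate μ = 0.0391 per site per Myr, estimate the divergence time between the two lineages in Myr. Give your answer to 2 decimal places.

11.45

The sequences differ at 23 of 44 sites, so p = 23/44 ≈ 0.522727.
d = −(3/4) ln(1 − 4p/3) = −0.75 ln(1 − 0.696969) = −0.75 ln(0.303031)
  = −0.75 × (-1.193920) = 0.895440 substitutions/site.
Under a molecular clock d = 2μt, so t = d/(2μ) = 0.895440 / (2 × 0.0391) = 11.45 Myr.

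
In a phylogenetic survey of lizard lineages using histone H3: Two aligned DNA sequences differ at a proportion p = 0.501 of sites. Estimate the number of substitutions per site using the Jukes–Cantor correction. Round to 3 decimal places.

0.827

d = −(3/4) ln(1 − 4p/3) = −0.75 ln(1 − 0.668) = −0.75 ln(0.332)
  = −0.75 × (-1.102620) = 0.826965 substitutions/site.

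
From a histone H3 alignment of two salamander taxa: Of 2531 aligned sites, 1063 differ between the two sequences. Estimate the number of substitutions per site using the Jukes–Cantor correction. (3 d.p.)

0.616

p = 1063/2531 ≈ 0.419992.
d = −(3/4) ln(1 − 4p/3) = −0.75 ln(1 − 0.559989) = −0.75 ln(0.440011)
  = −0.75 × (-0.820956) = 0.615717 substitutions/site.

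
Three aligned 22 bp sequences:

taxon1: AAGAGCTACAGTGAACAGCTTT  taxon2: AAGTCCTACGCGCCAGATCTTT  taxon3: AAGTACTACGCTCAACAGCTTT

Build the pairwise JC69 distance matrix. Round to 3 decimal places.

d(taxon1,taxon2) = 0.591, d(taxon1,taxon3) = 0.271, d(taxon2,taxon3) = 0.271

taxon1–taxon2: 9/22 sites differ → p ≈ 0.409091, d = −0.75 ln(1 − 0.545455) = 0.591344 ≈ 0.591.
taxon1–taxon3: 5/22 sites differ → p ≈ 0.227273, d = −0.75 ln(1 − 0.303031) = 0.270761 ≈ 0.271.
taxon2–taxon3: 5/22 sites differ → p ≈ 0.227273, d = −0.75 ln(1 − 0.303031) = 0.270761 ≈ 0.271.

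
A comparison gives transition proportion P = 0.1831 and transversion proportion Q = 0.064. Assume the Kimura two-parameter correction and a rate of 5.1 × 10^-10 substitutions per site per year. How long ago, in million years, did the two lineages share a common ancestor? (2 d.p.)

Under the Kimura two-parameter model, d = −½ ln(1 − 2P − Q) − ¼ ln(1 − 2Q).
1 − 2P − Q = 0.5698, giving −½ ln(0.5698) = 0.281235.
1 − 2Q = 0.872, giving −¼ ln(0.872) = 0.034241.
d = 0.281235 + 0.034241 = 0.315476.
Under a molecular clock d = 2μt, so t = d/(2μ) = 0.315476 / (2 × 5.1 × 10^-10) = 309.29 million years.

309.29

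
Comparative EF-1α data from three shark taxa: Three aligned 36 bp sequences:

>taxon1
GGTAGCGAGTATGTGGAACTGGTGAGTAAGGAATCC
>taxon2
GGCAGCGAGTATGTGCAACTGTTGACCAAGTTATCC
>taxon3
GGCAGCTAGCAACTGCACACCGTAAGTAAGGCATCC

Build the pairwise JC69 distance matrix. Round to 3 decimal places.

taxon1–taxon2: 7/36 sites differ → p ≈ 0.194444, d = −0.75 ln(1 − 0.259259) = 0.225078 ≈ 0.225.
taxon1–taxon3: 12/36 sites differ → p ≈ 0.333333, d = −0.75 ln(1 − 0.444444) = 0.440839 ≈ 0.441.
taxon2–taxon3: 14/36 sites differ → p ≈ 0.388889, d = −0.75 ln(1 − 0.518519) = 0.548166 ≈ 0.548.

d(taxon1,taxon2) = 0.225, d(taxon1,taxon3) = 0.441, d(taxon2,taxon3) = 0.548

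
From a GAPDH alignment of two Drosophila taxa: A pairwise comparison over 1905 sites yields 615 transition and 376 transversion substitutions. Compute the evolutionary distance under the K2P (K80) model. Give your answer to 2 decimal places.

1.05

P = 615/1905 ≈ 0.322835 and Q = 376/1905 ≈ 0.197375.
Under the Kimura two-parameter model, d = −½ ln(1 − 2P − Q) − ¼ ln(1 − 2Q).
1 − 2P − Q = 0.156955, giving −½ ln(0.156955) = 0.925898.
1 − 2Q = 0.60525, giving −¼ ln(0.60525) = 0.125528.
d = 0.925898 + 0.125528 = 1.051426.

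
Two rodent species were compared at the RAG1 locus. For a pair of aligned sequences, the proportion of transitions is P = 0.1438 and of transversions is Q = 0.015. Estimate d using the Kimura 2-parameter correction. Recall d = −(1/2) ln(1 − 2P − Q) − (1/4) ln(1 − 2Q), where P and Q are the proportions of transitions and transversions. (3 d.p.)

Under the Kimura two-parameter model, d = −½ ln(1 − 2P − Q) − ¼ ln(1 − 2Q).
1 − 2P − Q = 0.6974, giving −½ ln(0.6974) = 0.180198.
1 − 2Q = 0.97, giving −¼ ln(0.97) = 0.007615.
d = 0.180198 + 0.007615 = 0.187813.

0.188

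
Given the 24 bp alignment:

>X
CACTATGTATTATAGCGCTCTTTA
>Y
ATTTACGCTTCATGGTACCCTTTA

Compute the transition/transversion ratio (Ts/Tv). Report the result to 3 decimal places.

Transitions are A↔G and C↔T; transversions are all other mismatches.
Transitions: 8. Transversions: 3.
R = 8/3 = 2.666666… ≈ 2.667 (to 3 d.p.).

2.667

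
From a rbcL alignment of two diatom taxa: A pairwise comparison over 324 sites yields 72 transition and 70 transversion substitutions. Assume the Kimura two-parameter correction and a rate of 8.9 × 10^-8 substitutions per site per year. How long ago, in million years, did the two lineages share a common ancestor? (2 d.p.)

3.83

P = 72/324 ≈ 0.222222 and Q = 70/324 ≈ 0.216049.
Under the Kimura two-parameter model, d = −½ ln(1 − 2P − Q) − ¼ ln(1 − 2Q).
1 − 2P − Q = 0.339507, giving −½ ln(0.339507) = 0.540130.
1 − 2Q = 0.567902, giving −¼ ln(0.567902) = 0.141452.
d = 0.540130 + 0.141452 = 0.681582.
Under a molecular clock d = 2μt, so t = d/(2μ) = 0.681582 / (2 × 8.9 × 10^-8) = 3.83 million years.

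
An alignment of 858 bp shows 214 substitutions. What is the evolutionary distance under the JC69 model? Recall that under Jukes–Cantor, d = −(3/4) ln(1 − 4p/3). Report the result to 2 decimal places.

0.30

p = 214/858 ≈ 0.249417.
d = −(3/4) ln(1 − 4p/3) = −0.75 ln(1 − 0.332556) = −0.75 ln(0.667444)
  = −0.75 × (-0.404300) = 0.303225 substitutions/site.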